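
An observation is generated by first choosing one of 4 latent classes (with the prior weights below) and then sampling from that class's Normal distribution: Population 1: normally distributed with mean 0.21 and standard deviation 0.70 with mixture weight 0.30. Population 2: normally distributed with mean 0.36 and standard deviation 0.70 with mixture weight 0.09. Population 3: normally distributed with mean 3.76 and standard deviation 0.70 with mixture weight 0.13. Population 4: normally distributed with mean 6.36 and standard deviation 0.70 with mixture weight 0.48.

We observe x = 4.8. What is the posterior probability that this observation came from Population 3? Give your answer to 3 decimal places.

0.518

Posterior ∝ prior × likelihood, so P(k | x) ∝ w_k f_k(x); normalise over all components.
Component likelihoods at x = 4.8:
  f_1 = (1/(0.70·√(2π)))·exp(−(4.8−0.21)²/(2·0.70²)) = 0.569918·exp(-21.49806) = 2.62617e-10
  f_2 = (1/(0.70·√(2π)))·exp(−(4.8−0.36)²/(2·0.70²)) = 0.569918·exp(-20.11592) = 1.04612e-09
  f_3 = (1/(0.70·√(2π)))·exp(−(4.8−3.76)²/(2·0.70²)) = 0.569918·exp(-1.10367) = 0.189013
  f_4 = (1/(0.70·√(2π)))·exp(−(4.8−6.36)²/(2·0.70²)) = 0.569918·exp(-2.48327) = 0.0475711
Weight by the priors:
  w_1·f_1 = 0.30 × 2.62617e-10 = 7.87851e-11
  w_2·f_2 = 0.09 × 1.04612e-09 = 9.41504e-11
  w_3·f_3 = 0.13 × 0.189013 = 0.0245717
  w_4·f_4 = 0.48 × 0.0475711 = 0.0228341
Normaliser: 7.87851e-11 + 9.41504e-11 + 0.0245717 + 0.0228341 = 0.0474059
Responsibility of Population 3: 0.0245717 / 0.0474059 ≈ 0.518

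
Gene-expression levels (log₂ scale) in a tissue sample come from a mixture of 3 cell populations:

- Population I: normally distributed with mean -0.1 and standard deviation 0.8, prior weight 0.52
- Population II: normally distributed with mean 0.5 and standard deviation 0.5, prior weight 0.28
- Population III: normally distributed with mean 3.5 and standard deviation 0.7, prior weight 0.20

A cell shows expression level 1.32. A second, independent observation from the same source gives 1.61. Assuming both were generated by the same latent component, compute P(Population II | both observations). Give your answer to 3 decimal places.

The responsibility of component k is π_k f_k(x) divided by Σ_j π_j f_j(x).
Since both observations come from the same component, the likelihood for component k is f_k(x₁)·f_k(x₂).
  p_I = [0.103198] × [0.0507802] = 0.00524041
  p_II = [0.207922] × [0.0678815] = 0.0141141
  p_III = [0.00446426] × [0.014887] = 6.64597e-05
Weight by the priors:
  π_I·p_I = 0.52 × 0.00524041 = 0.00272501
  π_II·p_II = 0.28 × 0.0141141 = 0.00395194
  π_III·p_III = 0.20 × 6.64597e-05 = 1.32919e-05
Normaliser: 0.00272501 + 0.00395194 + 1.32919e-05 = 0.00669025
So the posterior for Population II is 0.00395194 / 0.00669025 ≈ 0.591.

0.591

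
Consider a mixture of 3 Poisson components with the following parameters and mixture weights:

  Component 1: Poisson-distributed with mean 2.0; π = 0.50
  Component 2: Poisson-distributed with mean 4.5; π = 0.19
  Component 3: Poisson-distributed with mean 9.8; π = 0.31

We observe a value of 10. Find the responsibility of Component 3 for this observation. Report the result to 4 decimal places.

0.9509

The responsibility of component k is π_k f_k(x) divided by Σ_j π_j f_j(x).
Component likelihoods at x = 10:
  L_1 = e^(−2.0)·2.0^10/10! = 3.81899e-05
  L_2 = e^(−4.5)·4.5^10/10! = 0.0104241
  L_3 = e^(−9.8)·9.8^10/10! = 0.124857
Multiply by the mixture weights:
  π_1·L_1 = 0.50 × 3.81899e-05 = 1.90949e-05
  π_2·L_2 = 0.19 × 0.0104241 = 0.00198057
  π_3·L_3 = 0.31 × 0.124857 = 0.0387056
Sum: 1.90949e-05 + 0.00198057 + 0.0387056 = 0.0407052
So the posterior for Component 3 is 0.0387056 / 0.0407052 ≈ 0.9509.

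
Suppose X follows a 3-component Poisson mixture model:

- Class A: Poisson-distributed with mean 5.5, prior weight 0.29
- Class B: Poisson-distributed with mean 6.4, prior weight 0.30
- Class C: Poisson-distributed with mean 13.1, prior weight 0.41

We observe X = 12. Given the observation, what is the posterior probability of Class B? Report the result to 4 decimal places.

The responsibility of component k is π_k f_k(x) divided by Σ_j π_j f_j(x).
Evaluate each component's likelihood at the observed value:
  L_A = e^(−5.5)·5.5^12/12! = 0.00653726
  L_B = e^(−6.4)·6.4^12/12! = 0.0163809
  L_C = e^(−13.1)·13.1^12/12! = 0.109059
Weight by the priors:
  π_A·L_A = 0.29 × 0.00653726 = 0.0018958
  π_B·L_B = 0.30 × 0.0163809 = 0.00491427
  π_C·L_C = 0.41 × 0.109059 = 0.0447141
Sum: 0.0018958 + 0.00491427 + 0.0447141 = 0.0515242
P(Class B | x) ≈ 0.0954

0.0954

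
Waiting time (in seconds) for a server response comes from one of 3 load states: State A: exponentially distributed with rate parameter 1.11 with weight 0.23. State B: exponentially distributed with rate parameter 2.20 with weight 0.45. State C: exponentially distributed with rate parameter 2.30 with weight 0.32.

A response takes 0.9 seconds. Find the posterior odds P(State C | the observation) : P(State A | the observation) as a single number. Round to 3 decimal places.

0.988

Since P(k|x) ∝ P(Z=k) f_k(x), the posterior odds are P(Z=i) f_i(x) / (P(Z=j) f_j(x)).
Exponential densities:
  p_A = 1.11·e^(−1.11·0.9) = 1.11·e^(−0.9990) = 0.408755
  p_B = 2.20·e^(−2.20·0.9) = 2.20·e^(−1.9800) = 0.303752
  p_C = 2.30·e^(−2.30·0.9) = 2.30·e^(−2.0700) = 0.290227
Posterior odds = (P(Z=C)·p_C) / (P(Z=A)·p_A) = (0.32·0.290227) / (0.23·0.408755) = 0.0928727 / 0.0940136 ≈ 0.988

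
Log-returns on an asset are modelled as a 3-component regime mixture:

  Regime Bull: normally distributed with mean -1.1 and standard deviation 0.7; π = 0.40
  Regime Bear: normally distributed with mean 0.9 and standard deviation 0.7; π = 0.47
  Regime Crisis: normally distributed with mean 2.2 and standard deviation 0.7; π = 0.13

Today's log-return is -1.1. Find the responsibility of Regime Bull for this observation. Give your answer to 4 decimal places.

The responsibility of component k is π_k f_k(x) divided by Σ_j π_j f_j(x).
Normal densities:
  f_Bull = 0.569918
  f_Bear = 0.00962014
  f_Crisis = 8.50796e-06
Multiply by the mixture weights:
  π_Bull·f_Bull = 0.40 × 0.569918 = 0.227967
  π_Bear·f_Bear = 0.47 × 0.00962014 = 0.00452147
  π_Crisis·f_Crisis = 0.13 × 8.50796e-06 = 1.10603e-06
Denominator: 0.227967 + 0.00452147 + 1.10603e-06 = 0.23249
P(Regime Bull | x) ≈ 0.9805

0.9805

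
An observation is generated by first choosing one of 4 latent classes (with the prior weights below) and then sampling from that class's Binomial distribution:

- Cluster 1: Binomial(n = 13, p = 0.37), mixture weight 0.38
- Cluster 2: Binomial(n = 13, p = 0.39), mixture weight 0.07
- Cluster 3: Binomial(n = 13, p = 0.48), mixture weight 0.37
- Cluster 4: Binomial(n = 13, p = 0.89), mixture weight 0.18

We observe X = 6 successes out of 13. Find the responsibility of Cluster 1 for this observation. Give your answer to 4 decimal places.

Posterior ∝ prior × likelihood, so P(k | x) ∝ w_k f_k(x); normalise over all components.
Binomial probabilities:
  p_1 = C(13,6)·0.37^6·0.63^7 = 1716·0.00256573·0.0393898 = 0.173425
  p_2 = C(13,6)·0.39^6·0.61^7 = 1716·0.00351874·0.0314274 = 0.189764
  p_3 = C(13,6)·0.48^6·0.52^7 = 1716·0.0122306·0.0102807 = 0.215769
  p_4 = C(13,6)·0.89^6·0.11^7 = 1716·0.496981·1.94872e-07 = 0.00016619
Weight by the priors:
  w_1·p_1 = 0.38 × 0.173425 = 0.0659015
  w_2·p_2 = 0.07 × 0.189764 = 0.0132835
  w_3·p_3 = 0.37 × 0.215769 = 0.0798344
  w_4·p_4 = 0.18 × 0.00016619 = 2.99143e-05
Sum: 0.0659015 + 0.0132835 + 0.0798344 + 2.99143e-05 = 0.159049
P(Cluster 1 | data) = 0.0659015 / 0.159049 ≈ 0.4143

0.4143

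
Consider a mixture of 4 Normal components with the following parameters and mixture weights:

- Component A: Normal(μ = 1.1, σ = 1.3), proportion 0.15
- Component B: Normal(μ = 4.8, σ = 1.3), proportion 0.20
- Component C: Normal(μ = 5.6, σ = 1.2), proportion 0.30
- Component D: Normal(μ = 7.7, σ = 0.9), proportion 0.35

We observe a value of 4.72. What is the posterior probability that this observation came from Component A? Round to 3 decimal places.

The responsibility of component k is π_k f_k(x) divided by Σ_j π_j f_j(x).
Normal densities:
  f_A = (1/(1.3·√(2π)))·exp(−(4.72−1.1)²/(2·1.3²)) = 0.306879·exp(-3.87704) = 0.00635608
  f_B = (1/(1.3·√(2π)))·exp(−(4.72−4.8)²/(2·1.3²)) = 0.306879·exp(-0.00189) = 0.306298
  f_C = (1/(1.2·√(2π)))·exp(−(4.72−5.6)²/(2·1.2²)) = 0.332452·exp(-0.26889) = 0.254069
  f_D = (1/(0.9·√(2π)))·exp(−(4.72−7.7)²/(2·0.9²)) = 0.443269·exp(-5.48173) = 0.00184494
Prior × likelihood for each component:
  π_A·f_A = 0.15 × 0.00635608 = 0.000953411
  π_B·f_B = 0.20 × 0.306298 = 0.0612596
  π_C·f_C = 0.30 × 0.254069 = 0.0762207
  π_D·f_D = 0.35 × 0.00184494 = 0.00064573
Sum: 0.000953411 + 0.0612596 + 0.0762207 + 0.00064573 = 0.13908
Responsibility of Component A: 0.000953411 / 0.13908 ≈ 0.007

0.007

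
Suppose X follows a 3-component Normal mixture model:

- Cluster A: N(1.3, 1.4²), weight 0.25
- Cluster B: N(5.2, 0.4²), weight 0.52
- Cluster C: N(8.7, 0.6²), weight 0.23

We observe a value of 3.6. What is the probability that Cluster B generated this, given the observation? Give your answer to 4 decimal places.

0.0093

Posterior ∝ prior × likelihood, so P(k | x) ∝ P(Z=k) f_k(x); normalise over all components.
Normal densities:
  L_A = (1/(1.4·√(2π)))·exp(−(3.6−1.3)²/(2·1.4²)) = 0.284959·exp(-1.34949) = 0.0739105
  L_B = (1/(0.4·√(2π)))·exp(−(3.6−5.2)²/(2·0.4²)) = 0.997356·exp(-8.00000) = 0.000334576
  L_C = (1/(0.6·√(2π)))·exp(−(3.6−8.7)²/(2·0.6²)) = 0.664904·exp(-36.12500) = 1.36104e-16
Weight by the priors:
  P(Z=A)·L_A = 0.25 × 0.0739105 = 0.0184776
  P(Z=B)·L_B = 0.52 × 0.000334576 = 0.000173979
  P(Z=C)·L_C = 0.23 × 1.36104e-16 = 3.13039e-17
Marginal: 0.0184776 + 0.000173979 + 3.13039e-17 = 0.0186516
So the posterior for Cluster B is 0.000173979 / 0.0186516 ≈ 0.0093.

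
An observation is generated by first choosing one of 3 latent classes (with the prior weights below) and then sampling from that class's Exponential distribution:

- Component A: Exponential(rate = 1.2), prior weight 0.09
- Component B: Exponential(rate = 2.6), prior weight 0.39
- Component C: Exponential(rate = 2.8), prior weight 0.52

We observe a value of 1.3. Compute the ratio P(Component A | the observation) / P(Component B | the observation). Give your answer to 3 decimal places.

0.657

The posterior odds equal the prior odds times the likelihood ratio: (π_i/π_j)·(f_i(x)/f_j(x)).
Component likelihoods at x = 1.3:
  p_A = 0.252163
  p_B = 0.0885234
  p_C = 0.0735066
Posterior odds = (π_A·p_A) / (π_B·p_B) = (0.09·0.252163) / (0.39·0.0885234) = 0.0226947 / 0.0345241 ≈ 0.657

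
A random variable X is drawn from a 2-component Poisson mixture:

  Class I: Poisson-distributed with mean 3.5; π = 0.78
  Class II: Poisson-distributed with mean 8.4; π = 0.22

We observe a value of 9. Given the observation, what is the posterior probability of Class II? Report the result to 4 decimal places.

0.8473

Posterior ∝ prior × likelihood, so P(k | x) ∝ π_k f_k(x); normalise over all components.
Evaluate each component's likelihood at the observed value:
  p_I = 0.00655871
  p_II = 0.129026
Prior × likelihood for each component:
  π_I·p_I = 0.78 × 0.00655871 = 0.0051158
  π_II·p_II = 0.22 × 0.129026 = 0.0283857
Sum: 0.0051158 + 0.0283857 = 0.0335015
P(Class II | x) = 0.0283857 / 0.0335015 ≈ 0.8473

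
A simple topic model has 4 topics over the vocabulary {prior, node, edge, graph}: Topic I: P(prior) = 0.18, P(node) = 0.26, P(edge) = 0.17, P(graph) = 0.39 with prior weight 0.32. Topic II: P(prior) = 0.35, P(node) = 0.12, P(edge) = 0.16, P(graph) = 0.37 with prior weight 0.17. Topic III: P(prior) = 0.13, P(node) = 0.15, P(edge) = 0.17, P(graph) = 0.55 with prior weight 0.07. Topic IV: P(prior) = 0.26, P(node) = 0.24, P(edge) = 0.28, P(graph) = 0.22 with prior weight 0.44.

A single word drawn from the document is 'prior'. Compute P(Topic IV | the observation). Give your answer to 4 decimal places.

0.4755

P(component k | x) = π_k·f_k(x) / marginal(x), where marginal(x) = Σ_j π_j·f_j(x).
Categorical probabilities:
  f_I = 0.18
  f_II = 0.35
  f_III = 0.13
  f_IV = 0.26
Unnormalised posteriors:
  π_I·f_I = 0.32 × 0.18 = 0.0576
  π_II·f_II = 0.17 × 0.35 = 0.0595
  π_III·f_III = 0.07 × 0.13 = 0.0091
  π_IV·f_IV = 0.44 × 0.26 = 0.1144
Evidence: 0.0576 + 0.0595 + 0.0091 + 0.1144 = 0.2406
P(Topic IV | the observation) ≈ 0.4755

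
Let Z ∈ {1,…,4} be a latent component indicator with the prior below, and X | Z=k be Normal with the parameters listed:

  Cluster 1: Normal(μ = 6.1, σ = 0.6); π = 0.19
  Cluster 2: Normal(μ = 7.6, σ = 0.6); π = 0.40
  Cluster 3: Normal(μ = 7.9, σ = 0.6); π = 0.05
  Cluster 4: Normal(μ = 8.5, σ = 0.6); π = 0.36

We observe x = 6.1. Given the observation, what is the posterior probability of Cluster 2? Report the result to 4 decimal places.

Posterior ∝ prior × likelihood, so P(k | x) ∝ P(Z=k) f_k(x); normalise over all components.
Normal densities:
  f_1 = 0.664904
  f_2 = 0.0292138
  f_3 = 0.00738641
  f_4 = 0.00022305
Weight by the priors:
  P(Z=1)·f_1 = 0.19 × 0.664904 = 0.126332
  P(Z=2)·f_2 = 0.40 × 0.0292138 = 0.0116855
  P(Z=3)·f_3 = 0.05 × 0.00738641 = 0.000369321
  P(Z=4)·f_4 = 0.36 × 0.00022305 = 8.02981e-05
Denominator: 0.126332 + 0.0116855 + 0.000369321 + 8.02981e-05 = 0.138467
P(Cluster 2 | data) = 0.0116855 / 0.138467 ≈ 0.0844

0.0844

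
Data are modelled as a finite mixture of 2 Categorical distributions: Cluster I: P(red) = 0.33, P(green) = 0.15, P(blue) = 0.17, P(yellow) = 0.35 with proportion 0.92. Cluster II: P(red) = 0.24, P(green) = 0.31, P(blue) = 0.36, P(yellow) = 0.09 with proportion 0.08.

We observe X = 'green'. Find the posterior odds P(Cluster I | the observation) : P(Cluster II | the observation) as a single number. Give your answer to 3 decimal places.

Since P(k|x) ∝ P(Z=k) f_k(x), the posterior odds are P(Z=i) f_i(x) / (P(Z=j) f_j(x)).
Component likelihoods at x = 'green':
  L_I = P(green | comp) = 0.15
  L_II = P(green | comp) = 0.31
Odds = (0.92/0.08) × (0.15/0.31) = 11.5 × 0.483871 ≈ 5.565

5.565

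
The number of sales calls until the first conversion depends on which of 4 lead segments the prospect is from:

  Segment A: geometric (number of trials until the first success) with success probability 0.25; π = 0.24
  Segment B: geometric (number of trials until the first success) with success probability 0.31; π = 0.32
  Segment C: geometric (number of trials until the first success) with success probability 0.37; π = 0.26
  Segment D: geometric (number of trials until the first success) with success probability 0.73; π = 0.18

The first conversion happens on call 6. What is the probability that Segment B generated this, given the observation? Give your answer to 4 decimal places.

P(component k | x) = π_k·f_k(x) / marginal(x), where marginal(x) = Σ_j π_j·f_j(x).
Geometric probabilities:
  L_A = 0.25·(1−0.25)^5 = 0.25·0.237305 = 0.0593262
  L_B = 0.31·(1−0.31)^5 = 0.31·0.156403 = 0.048485
  L_C = 0.37·(1−0.37)^5 = 0.37·0.0992437 = 0.0367202
  L_D = 0.73·(1−0.73)^5 = 0.73·0.00143489 = 0.00104747
Multiply by the mixture weights:
  π_A·L_A = 0.24 × 0.0593262 = 0.0142383
  π_B·L_B = 0.32 × 0.048485 = 0.0155152
  π_C·L_C = 0.26 × 0.0367202 = 0.00954724
  π_D·L_D = 0.18 × 0.00104747 = 0.000188545
Evidence: 0.0142383 + 0.0155152 + 0.00954724 + 0.000188545 = 0.0394893
So the posterior for Segment B is 0.0155152 / 0.0394893 ≈ 0.3929.

0.3929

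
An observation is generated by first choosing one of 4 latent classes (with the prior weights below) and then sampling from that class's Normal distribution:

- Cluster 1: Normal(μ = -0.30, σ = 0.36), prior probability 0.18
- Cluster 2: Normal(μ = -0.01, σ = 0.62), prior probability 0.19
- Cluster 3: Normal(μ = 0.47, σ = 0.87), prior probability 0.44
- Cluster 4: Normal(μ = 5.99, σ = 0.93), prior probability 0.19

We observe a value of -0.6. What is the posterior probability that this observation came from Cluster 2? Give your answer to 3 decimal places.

0.248

The responsibility of component k is P(Z=k) f_k(x) divided by Σ_j P(Z=j) f_j(x).
Normal densities:
  L_1 = (1/(0.36·√(2π)))·exp(−(-0.6−-0.30)²/(2·0.36²)) = 1.108173·exp(-0.34722) = 0.783089
  L_2 = (1/(0.62·√(2π)))·exp(−(-0.6−-0.01)²/(2·0.62²)) = 0.643455·exp(-0.45278) = 0.409145
  L_3 = (1/(0.87·√(2π)))·exp(−(-0.6−0.47)²/(2·0.87²)) = 0.458554·exp(-0.75631) = 0.215244
  L_4 = (1/(0.93·√(2π)))·exp(−(-0.6−5.99)²/(2·0.93²)) = 0.428970·exp(-25.10585) = 5.35914e-12
Weight by the priors:
  P(Z=1)·L_1 = 0.18 × 0.783089 = 0.140956
  P(Z=2)·L_2 = 0.19 × 0.409145 = 0.0777375
  P(Z=3)·L_3 = 0.44 × 0.215244 = 0.0947072
  P(Z=4)·L_4 = 0.19 × 5.35914e-12 = 1.01824e-12
Denominator: 0.140956 + 0.0777375 + 0.0947072 + 1.01824e-12 = 0.313401
P(Cluster 2 | the observation) ≈ 0.248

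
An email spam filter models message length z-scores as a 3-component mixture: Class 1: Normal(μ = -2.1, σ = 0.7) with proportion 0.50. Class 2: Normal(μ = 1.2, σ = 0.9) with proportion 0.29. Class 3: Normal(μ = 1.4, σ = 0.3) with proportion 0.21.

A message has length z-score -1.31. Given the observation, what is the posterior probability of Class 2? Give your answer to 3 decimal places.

0.017

Posterior ∝ prior × likelihood, so P(k | x) ∝ P(Z=k) f_k(x); normalise over all components.
Normal densities:
  p_1 = 0.301465
  p_2 = 0.00907231
  p_3 = 2.53707e-18
Unnormalised posteriors:
  P(Z=1)·p_1 = 0.50 × 0.301465 = 0.150733
  P(Z=2)·p_2 = 0.29 × 0.00907231 = 0.00263097
  P(Z=3)·p_3 = 0.21 × 2.53707e-18 = 5.32785e-19
Denominator: 0.150733 + 0.00263097 + 5.32785e-19 = 0.153364
So the posterior for Class 2 is 0.00263097 / 0.153364 ≈ 0.017.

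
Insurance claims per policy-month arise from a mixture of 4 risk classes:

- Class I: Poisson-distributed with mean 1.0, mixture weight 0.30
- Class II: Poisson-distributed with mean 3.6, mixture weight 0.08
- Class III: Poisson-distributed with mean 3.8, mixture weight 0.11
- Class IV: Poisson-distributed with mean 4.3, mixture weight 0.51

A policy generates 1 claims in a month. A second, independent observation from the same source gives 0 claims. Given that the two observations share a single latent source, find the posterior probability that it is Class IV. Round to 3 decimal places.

By Bayes' theorem, P(k | x) = π_k f_k(x) / Σ_j π_j f_j(x).
Since both observations come from the same component, the likelihood for component k is f_k(x₁)·f_k(x₂).
  p_I = [0.367879] × [0.367879] = 0.135335
  p_II = [0.0983654] × [0.0273237] = 0.00268771
  p_III = [0.0850089] × [0.0223708] = 0.00190172
  p_IV = [0.0583448] × [0.0135686] = 0.000791655
Multiply by the mixture weights:
  π_I·p_I = 0.30 × 0.135335 = 0.0406006
  π_II·p_II = 0.08 × 0.00268771 = 0.000215017
  π_III·p_III = 0.11 × 0.00190172 = 0.000209189
  π_IV·p_IV = 0.51 × 0.000791655 = 0.000403744
Marginal: 0.0406006 + 0.000215017 + 0.000209189 + 0.000403744 = 0.0414285
P(Class IV | data) = 0.000403744 / 0.0414285 ≈ 0.010

0.010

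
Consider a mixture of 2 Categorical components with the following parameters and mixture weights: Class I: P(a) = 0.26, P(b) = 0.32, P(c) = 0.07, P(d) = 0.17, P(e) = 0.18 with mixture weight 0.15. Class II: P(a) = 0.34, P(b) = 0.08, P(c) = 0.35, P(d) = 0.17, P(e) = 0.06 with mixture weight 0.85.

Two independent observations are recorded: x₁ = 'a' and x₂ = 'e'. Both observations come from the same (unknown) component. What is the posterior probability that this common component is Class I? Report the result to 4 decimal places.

By Bayes' theorem, P(k | x) = π_k f_k(x) / Σ_j π_j f_j(x).
Since both observations come from the same component, the likelihood for component k is f_k(x₁)·f_k(x₂).
  L_I = [0.26] × [0.18] = 0.0468
  L_II = [0.34] × [0.06] = 0.0204
Weight by the priors:
  π_I·L_I = 0.15 × 0.0468 = 0.00702
  π_II·L_II = 0.85 × 0.0204 = 0.01734
Denominator: 0.00702 + 0.01734 = 0.02436
P(Class I | x) ≈ 0.2882

0.2882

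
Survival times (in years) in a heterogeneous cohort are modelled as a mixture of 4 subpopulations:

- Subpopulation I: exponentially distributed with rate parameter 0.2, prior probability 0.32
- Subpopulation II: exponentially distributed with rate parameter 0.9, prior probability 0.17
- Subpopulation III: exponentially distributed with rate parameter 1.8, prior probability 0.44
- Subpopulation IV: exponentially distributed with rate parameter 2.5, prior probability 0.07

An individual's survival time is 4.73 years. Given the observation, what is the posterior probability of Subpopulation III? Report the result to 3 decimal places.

Posterior ∝ prior × likelihood, so P(k | x) ∝ π_k f_k(x); normalise over all components.
Evaluate each component's likelihood at the observed value:
  f_I = 0.2·e^(−0.2·4.73) = 0.2·e^(−0.9460) = 0.0776582
  f_II = 0.9·e^(−0.9·4.73) = 0.9·e^(−4.2570) = 0.0127483
  f_III = 1.8·e^(−1.8·4.73) = 1.8·e^(−8.5140) = 0.000361151
  f_IV = 2.5·e^(−2.5·4.73) = 2.5·e^(−11.8250) = 1.82982e-05
Multiply by the mixture weights:
  π_I·f_I = 0.32 × 0.0776582 = 0.0248506
  π_II·f_II = 0.17 × 0.0127483 = 0.0021672
  π_III·f_III = 0.44 × 0.000361151 = 0.000158907
  π_IV·f_IV = 0.07 × 1.82982e-05 = 1.28087e-06
Marginal: 0.0248506 + 0.0021672 + 0.000158907 + 1.28087e-06 = 0.027178
P(Subpopulation III | the observation) = 0.000158907 / 0.027178 ≈ 0.006

0.006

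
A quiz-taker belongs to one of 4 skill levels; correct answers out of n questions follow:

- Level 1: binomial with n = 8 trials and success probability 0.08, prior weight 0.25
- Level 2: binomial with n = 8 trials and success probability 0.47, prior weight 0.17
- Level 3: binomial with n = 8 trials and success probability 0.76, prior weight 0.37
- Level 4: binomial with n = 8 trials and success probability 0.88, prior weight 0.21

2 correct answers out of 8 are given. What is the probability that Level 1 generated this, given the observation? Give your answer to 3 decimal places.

0.526

Apply Bayes' rule: the posterior for each component is proportional to its prior times its likelihood at x.
Evaluate each component's likelihood at the observed value:
  f_1 = C(8,2)·0.08^2·0.92^6 = 28·0.0064·0.606355 = 0.108659
  f_2 = C(8,2)·0.47^2·0.53^6 = 28·0.2209·0.0221644 = 0.137091
  f_3 = C(8,2)·0.76^2·0.24^6 = 28·0.5776·0.000191103 = 0.00309067
  f_4 = C(8,2)·0.88^2·0.12^6 = 28·0.7744·2.98598e-06 = 6.47457e-05
Multiply by the mixture weights:
  π_1·f_1 = 0.25 × 0.108659 = 0.0271647
  π_2·f_2 = 0.17 × 0.137091 = 0.0233055
  π_3·f_3 = 0.37 × 0.00309067 = 0.00114355
  π_4·f_4 = 0.21 × 6.47457e-05 = 1.35966e-05
Evidence: 0.0271647 + 0.0233055 + 0.00114355 + 1.35966e-05 = 0.0516273
P(Level 1 | data) = 0.0271647 / 0.0516273 ≈ 0.526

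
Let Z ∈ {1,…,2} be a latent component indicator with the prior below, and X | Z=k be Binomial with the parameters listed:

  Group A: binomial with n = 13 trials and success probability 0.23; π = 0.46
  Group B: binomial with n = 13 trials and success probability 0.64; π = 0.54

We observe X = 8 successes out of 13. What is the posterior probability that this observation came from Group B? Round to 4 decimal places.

The responsibility of component k is π_k f_k(x) divided by Σ_j π_j f_j(x).
Evaluate each component's likelihood at the observed value:
  L_A = C(13,8)·0.23^8·0.77^5 = 1287·7.8311e-06·0.270678 = 0.00272807
  L_B = C(13,8)·0.64^8·0.36^5 = 1287·0.0281475·0.00604662 = 0.219044
Prior × likelihood for each component:
  π_A·L_A = 0.46 × 0.00272807 = 0.00125491
  π_B·L_B = 0.54 × 0.219044 = 0.118284
Marginal: 0.00125491 + 0.118284 = 0.119539
So the posterior for Group B is 0.118284 / 0.119539 ≈ 0.9895.

0.9895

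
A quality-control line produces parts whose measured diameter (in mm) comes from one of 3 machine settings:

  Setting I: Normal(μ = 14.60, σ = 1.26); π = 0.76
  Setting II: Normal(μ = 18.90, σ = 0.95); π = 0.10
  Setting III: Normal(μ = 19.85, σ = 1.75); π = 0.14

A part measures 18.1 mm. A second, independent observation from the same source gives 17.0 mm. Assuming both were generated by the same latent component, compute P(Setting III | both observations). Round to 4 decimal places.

0.3770

Posterior ∝ prior × likelihood, so P(k | x) ∝ π_k f_k(x); normalise over all components.
Since both observations come from the same component, the likelihood for component k is f_k(x₁)·f_k(x₂).
  L_I = [0.00668376] × [0.0516064] = 0.000344925
  L_II = [0.294577] × [0.0568326] = 0.0167416
  L_III = [0.138269] × [0.0605263] = 0.00836891
Prior × likelihood for each component:
  π_I·L_I = 0.76 × 0.000344925 = 0.000262143
  π_II·L_II = 0.10 × 0.0167416 = 0.00167416
  π_III·L_III = 0.14 × 0.00836891 = 0.00117165
Evidence: 0.000262143 + 0.00167416 + 0.00117165 = 0.00310795
P(Setting III | x₁, x₂) = 0.00117165 / 0.00310795 ≈ 0.3770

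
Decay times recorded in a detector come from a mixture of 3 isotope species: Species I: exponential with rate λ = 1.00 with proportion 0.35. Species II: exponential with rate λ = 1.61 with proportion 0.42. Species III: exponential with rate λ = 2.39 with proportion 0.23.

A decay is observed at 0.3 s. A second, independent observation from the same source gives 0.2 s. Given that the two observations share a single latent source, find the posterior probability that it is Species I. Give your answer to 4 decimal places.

0.1936

By Bayes' theorem, P(k | x) = π_k f_k(x) / Σ_j π_j f_j(x).
Since both observations come from the same component, the likelihood for component k is f_k(x₁)·f_k(x₂).
  f_I = [1.00·e^(−1.00·0.3) = 1.00·e^(−0.3000) = 0.740818] × [0.818731] = 0.606531
  f_II = [1.61·e^(−1.61·0.3) = 1.61·e^(−0.4830) = 0.993257] × [1.16676] = 1.1589
  f_III = [2.39·e^(−2.39·0.3) = 2.39·e^(−0.7170) = 1.16683] × [1.48185] = 1.72908
Weight by the priors:
  π_I·f_I = 0.35 × 0.606531 = 0.212286
  π_II·f_II = 0.42 × 1.1589 = 0.486737
  π_III·f_III = 0.23 × 1.72908 = 0.397687
Evidence: 0.212286 + 0.486737 + 0.397687 = 1.09671
Responsibility of Species I: 0.212286 / 1.09671 ≈ 0.1936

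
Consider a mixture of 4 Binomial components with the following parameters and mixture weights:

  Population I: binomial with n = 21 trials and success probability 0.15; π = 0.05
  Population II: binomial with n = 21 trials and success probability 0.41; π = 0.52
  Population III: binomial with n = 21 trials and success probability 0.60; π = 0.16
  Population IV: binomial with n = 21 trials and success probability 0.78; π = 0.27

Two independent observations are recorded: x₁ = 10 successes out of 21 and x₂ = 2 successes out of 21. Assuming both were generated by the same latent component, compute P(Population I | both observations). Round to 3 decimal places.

Apply Bayes' rule: the posterior for each component is proportional to its prior times its likelihood at x.
Since both observations come from the same component, the likelihood for component k is f_k(x₁)·f_k(x₂).
  p_I = [0.000340366] × [0.215457] = 7.33343e-05
  p_II = [0.14277] × [0.00156306] = 0.000223157
  p_III = [0.0894535] × [2.07808e-06] = 1.85891e-07
  p_IV = [0.00171799] × [4.09675e-11] = 7.03818e-14
Prior × likelihood for each component:
  π_I·p_I = 0.05 × 7.33343e-05 = 3.66672e-06
  π_II·p_II = 0.52 × 0.000223157 = 0.000116042
  π_III·p_III = 0.16 × 1.85891e-07 = 2.97426e-08
  π_IV·p_IV = 0.27 × 7.03818e-14 = 1.90031e-14
Sum: 3.66672e-06 + 0.000116042 + 2.97426e-08 + 1.90031e-14 = 0.000119738
P(Population I | x₁,x₂) = 3.66672e-06 / 0.000119738 ≈ 0.031

0.031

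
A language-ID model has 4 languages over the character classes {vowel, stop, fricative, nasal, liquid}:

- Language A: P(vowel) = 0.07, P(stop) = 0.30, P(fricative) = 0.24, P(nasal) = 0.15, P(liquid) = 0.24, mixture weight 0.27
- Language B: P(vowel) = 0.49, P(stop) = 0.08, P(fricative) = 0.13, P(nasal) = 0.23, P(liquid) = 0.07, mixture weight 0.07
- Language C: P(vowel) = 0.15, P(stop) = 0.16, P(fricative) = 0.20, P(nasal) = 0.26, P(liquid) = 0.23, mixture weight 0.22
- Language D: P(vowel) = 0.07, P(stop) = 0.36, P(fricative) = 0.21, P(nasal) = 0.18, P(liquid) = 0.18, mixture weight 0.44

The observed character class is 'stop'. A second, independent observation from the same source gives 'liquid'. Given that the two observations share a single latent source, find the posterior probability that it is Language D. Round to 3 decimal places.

0.505

P(component k | x) = π_k·f_k(x) / marginal(x), where marginal(x) = Σ_j π_j·f_j(x).
Since both observations come from the same component, the likelihood for component k is f_k(x₁)·f_k(x₂).
  L_A = [0.3] × [0.24] = 0.072
  L_B = [0.08] × [0.07] = 0.0056
  L_C = [0.16] × [0.23] = 0.0368
  L_D = [0.36] × [0.18] = 0.0648
Unnormalised posteriors:
  π_A·L_A = 0.27 × 0.072 = 0.01944
  π_B·L_B = 0.07 × 0.0056 = 0.000392
  π_C·L_C = 0.22 × 0.0368 = 0.008096
  π_D·L_D = 0.44 × 0.0648 = 0.028512
Normaliser: 0.01944 + 0.000392 + 0.008096 + 0.028512 = 0.05644
Responsibility of Language D: 0.028512 / 0.05644 ≈ 0.505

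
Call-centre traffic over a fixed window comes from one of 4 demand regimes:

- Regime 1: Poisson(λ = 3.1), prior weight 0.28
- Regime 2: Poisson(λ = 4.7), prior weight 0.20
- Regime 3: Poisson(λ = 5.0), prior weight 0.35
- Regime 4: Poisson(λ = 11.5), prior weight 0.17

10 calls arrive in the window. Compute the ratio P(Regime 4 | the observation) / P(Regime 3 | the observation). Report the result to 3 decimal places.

Posterior odds = (w_i f_i(x)) / (w_j f_j(x)); the normalising sum cancels.
Evaluate each component's likelihood at the observed value:
  f_1 = e^(−3.1)·3.1^10/10! = 0.00101752
  f_2 = e^(−4.7)·4.7^10/10! = 0.0131835
  f_3 = e^(−5.0)·5.0^10/10! = 0.0181328
  f_4 = e^(−11.5)·11.5^10/10! = 0.112935
Odds = (0.17/0.35) × (0.112935/0.0181328) = 0.485714 × 6.22822 ≈ 3.025

3.025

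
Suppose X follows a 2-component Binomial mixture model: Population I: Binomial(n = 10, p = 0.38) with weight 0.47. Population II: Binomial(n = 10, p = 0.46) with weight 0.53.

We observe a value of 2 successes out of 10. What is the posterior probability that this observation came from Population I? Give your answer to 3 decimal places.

The responsibility of component k is P(Z=k) f_k(x) divided by Σ_j P(Z=j) f_j(x).
Component likelihoods at x = 2 successes out of 10:
  L_I = C(10,2)·0.38^2·0.62^8 = 45·0.1444·0.021834 = 0.141877
  L_II = C(10,2)·0.46^2·0.54^8 = 45·0.2116·0.0072302 = 0.0688459
Prior × likelihood for each component:
  P(Z=I)·L_I = 0.47 × 0.141877 = 0.0666824
  P(Z=II)·L_II = 0.53 × 0.0688459 = 0.0364883
Marginal: 0.0666824 + 0.0364883 = 0.103171
P(Population I | 2 successes out of 10) ≈ 0.646

0.646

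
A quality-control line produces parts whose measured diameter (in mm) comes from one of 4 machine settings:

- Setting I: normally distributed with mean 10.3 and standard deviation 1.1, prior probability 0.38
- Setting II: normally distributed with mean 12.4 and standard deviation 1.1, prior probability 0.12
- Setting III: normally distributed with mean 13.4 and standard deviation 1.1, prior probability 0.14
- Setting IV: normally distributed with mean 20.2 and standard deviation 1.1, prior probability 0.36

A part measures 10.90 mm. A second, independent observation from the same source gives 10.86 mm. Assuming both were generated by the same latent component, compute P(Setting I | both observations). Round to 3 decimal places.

0.940

Posterior ∝ prior × likelihood, so P(k | x) ∝ π_k f_k(x); normalise over all components.
Since both observations come from the same component, the likelihood for component k is f_k(x₁)·f_k(x₂).
  f_I = [0.312544] × [0.318595] = 0.099575
  f_II = [0.14313] × [0.136116] = 0.0194823
  f_III = [0.0274087] × [0.025218] = 0.000691192
  f_IV = [1.09138e-16] × [8.01993e-17] = 8.75279e-33
Unnormalised posteriors:
  π_I·f_I = 0.38 × 0.099575 = 0.0378385
  π_II·f_II = 0.12 × 0.0194823 = 0.00233787
  π_III·f_III = 0.14 × 0.000691192 = 9.67669e-05
  π_IV·f_IV = 0.36 × 8.75279e-33 = 3.151e-33
Denominator: 0.0378385 + 0.00233787 + 9.67669e-05 + 3.151e-33 = 0.0402731
Responsibility of Setting I: 0.0378385 / 0.0402731 ≈ 0.940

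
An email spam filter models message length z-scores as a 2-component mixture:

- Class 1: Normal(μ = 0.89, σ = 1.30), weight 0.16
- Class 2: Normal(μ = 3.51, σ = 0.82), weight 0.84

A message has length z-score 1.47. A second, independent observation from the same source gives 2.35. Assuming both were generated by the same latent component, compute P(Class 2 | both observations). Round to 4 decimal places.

By Bayes' theorem, P(k | x) = P(Z=k) f_k(x) / Σ_j P(Z=j) f_j(x).
Since both observations come from the same component, the likelihood for component k is f_k(x₁)·f_k(x₂).
  p_1 = [(1/(1.30·√(2π)))·exp(−(1.47−0.89)²/(2·1.30²)) = 0.306879·exp(-0.09953) = 0.277807] × [0.163335] = 0.0453755
  p_2 = [(1/(0.82·√(2π)))·exp(−(1.47−3.51)²/(2·0.82²)) = 0.486515·exp(-3.09459) = 0.0220361] × [0.178872] = 0.00394165
Weight by the priors:
  P(Z=1)·p_1 = 0.16 × 0.0453755 = 0.00726008
  P(Z=2)·p_2 = 0.84 × 0.00394165 = 0.00331098
Marginal: 0.00726008 + 0.00331098 = 0.0105711
So the posterior for Class 2 is 0.00331098 / 0.0105711 ≈ 0.3132.

0.3132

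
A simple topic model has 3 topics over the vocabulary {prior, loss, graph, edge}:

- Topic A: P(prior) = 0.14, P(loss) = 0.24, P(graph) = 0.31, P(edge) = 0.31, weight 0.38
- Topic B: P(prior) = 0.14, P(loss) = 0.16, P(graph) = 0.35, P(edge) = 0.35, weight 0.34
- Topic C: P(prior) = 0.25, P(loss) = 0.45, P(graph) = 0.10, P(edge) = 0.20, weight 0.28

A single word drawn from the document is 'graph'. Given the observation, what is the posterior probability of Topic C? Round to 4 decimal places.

By Bayes' theorem, P(k | x) = w_k f_k(x) / Σ_j w_j f_j(x).
Component likelihoods at x = 'graph':
  p_A = 0.31
  p_B = 0.35
  p_C = 0.1
Weight by the priors:
  w_A·p_A = 0.38 × 0.31 = 0.1178
  w_B·p_B = 0.34 × 0.35 = 0.119
  w_C·p_C = 0.28 × 0.1 = 0.028
Marginal: 0.1178 + 0.119 + 0.028 = 0.2648
Responsibility of Topic C: 0.028 / 0.2648 ≈ 0.1057

0.1057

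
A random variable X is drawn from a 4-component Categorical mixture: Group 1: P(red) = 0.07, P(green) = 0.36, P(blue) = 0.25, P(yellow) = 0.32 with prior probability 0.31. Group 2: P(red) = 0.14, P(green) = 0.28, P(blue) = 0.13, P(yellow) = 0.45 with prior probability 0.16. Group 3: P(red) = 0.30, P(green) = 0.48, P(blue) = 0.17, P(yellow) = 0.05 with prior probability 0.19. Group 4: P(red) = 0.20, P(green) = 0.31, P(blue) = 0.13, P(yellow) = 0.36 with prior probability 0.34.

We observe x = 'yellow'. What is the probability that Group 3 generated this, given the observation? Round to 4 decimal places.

0.0313

Apply Bayes' rule: the posterior for each component is proportional to its prior times its likelihood at x.
Categorical probabilities:
  p_1 = 0.32
  p_2 = 0.45
  p_3 = 0.05
  p_4 = 0.36
Weight by the priors:
  w_1·p_1 = 0.31 × 0.32 = 0.0992
  w_2·p_2 = 0.16 × 0.45 = 0.072
  w_3·p_3 = 0.19 × 0.05 = 0.0095
  w_4·p_4 = 0.34 × 0.36 = 0.1224
Marginal: 0.0992 + 0.072 + 0.0095 + 0.1224 = 0.3031
Responsibility of Group 3: 0.0095 / 0.3031 ≈ 0.0313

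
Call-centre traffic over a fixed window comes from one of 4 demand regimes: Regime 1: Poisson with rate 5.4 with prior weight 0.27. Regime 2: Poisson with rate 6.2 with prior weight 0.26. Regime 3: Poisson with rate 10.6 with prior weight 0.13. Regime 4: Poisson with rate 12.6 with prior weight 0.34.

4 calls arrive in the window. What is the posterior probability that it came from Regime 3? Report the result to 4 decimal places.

By Bayes' theorem, P(k | x) = w_k f_k(x) / Σ_j w_j f_j(x).
Poisson probabilities:
  L_1 = e^(−5.4)·5.4^4/4! = 0.16002
  L_2 = e^(−6.2)·6.2^4/4! = 0.124948
  L_3 = e^(−10.6)·10.6^4/4! = 0.0131066
  L_4 = e^(−12.6)·12.6^4/4! = 0.00354128
Weight by the priors:
  w_1·L_1 = 0.27 × 0.16002 = 0.0432053
  w_2·L_2 = 0.26 × 0.124948 = 0.0324865
  w_3·L_3 = 0.13 × 0.0131066 = 0.00170386
  w_4·L_4 = 0.34 × 0.00354128 = 0.00120404
Normaliser: 0.0432053 + 0.0324865 + 0.00170386 + 0.00120404 = 0.0785997
P(Regime 3 | 4 calls) ≈ 0.0217

0.0217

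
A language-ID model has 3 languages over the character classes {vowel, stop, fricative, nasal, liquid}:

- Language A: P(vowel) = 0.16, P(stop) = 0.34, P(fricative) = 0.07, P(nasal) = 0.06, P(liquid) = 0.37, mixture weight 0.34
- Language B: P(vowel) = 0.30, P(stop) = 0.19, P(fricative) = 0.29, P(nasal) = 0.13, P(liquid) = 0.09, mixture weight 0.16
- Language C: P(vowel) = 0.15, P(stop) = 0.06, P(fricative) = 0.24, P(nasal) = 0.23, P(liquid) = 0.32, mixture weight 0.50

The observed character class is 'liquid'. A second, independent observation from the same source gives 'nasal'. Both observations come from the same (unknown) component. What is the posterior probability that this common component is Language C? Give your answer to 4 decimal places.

By Bayes' theorem, P(k | x) = π_k f_k(x) / Σ_j π_j f_j(x).
Since both observations come from the same component, the likelihood for component k is f_k(x₁)·f_k(x₂).
  L_A = [0.37] × [0.06] = 0.0222
  L_B = [0.09] × [0.13] = 0.0117
  L_C = [0.32] × [0.23] = 0.0736
Unnormalised posteriors:
  π_A·L_A = 0.34 × 0.0222 = 0.007548
  π_B·L_B = 0.16 × 0.0117 = 0.001872
  π_C·L_C = 0.50 × 0.0736 = 0.0368
Denominator: 0.007548 + 0.001872 + 0.0368 = 0.04622
Responsibility of Language C: 0.0368 / 0.04622 ≈ 0.7962

0.7962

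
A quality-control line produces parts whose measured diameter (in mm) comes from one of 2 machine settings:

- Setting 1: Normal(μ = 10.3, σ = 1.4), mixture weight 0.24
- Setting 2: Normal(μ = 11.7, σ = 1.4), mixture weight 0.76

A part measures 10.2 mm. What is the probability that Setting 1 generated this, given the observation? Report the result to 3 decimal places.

0.359

The responsibility of component k is w_k f_k(x) divided by Σ_j w_j f_j(x).
Evaluate each component's likelihood at the observed value:
  p_1 = 0.284233
  p_2 = 0.160511
Prior × likelihood for each component:
  w_1·p_1 = 0.24 × 0.284233 = 0.0682159
  w_2·p_2 = 0.76 × 0.160511 = 0.121989
Marginal: 0.0682159 + 0.121989 = 0.190205
P(Setting 1 | x) = 0.0682159 / 0.190205 ≈ 0.359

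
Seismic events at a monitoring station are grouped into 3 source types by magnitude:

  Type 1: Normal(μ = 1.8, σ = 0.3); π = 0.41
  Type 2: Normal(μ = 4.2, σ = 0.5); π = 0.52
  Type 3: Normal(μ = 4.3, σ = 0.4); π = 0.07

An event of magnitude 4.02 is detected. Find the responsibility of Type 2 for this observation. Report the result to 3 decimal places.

P(component k | x) = P(Z=k)·f_k(x) / marginal(x), where marginal(x) = Σ_j P(Z=j)·f_j(x).
Normal densities:
  L_1 = 1.70925e-12
  L_2 = 0.747821
  L_3 = 0.780635
Unnormalised posteriors:
  P(Z=1)·L_1 = 0.41 × 1.70925e-12 = 7.00793e-13
  P(Z=2)·L_2 = 0.52 × 0.747821 = 0.388867
  P(Z=3)·L_3 = 0.07 × 0.780635 = 0.0546444
Evidence: 7.00793e-13 + 0.388867 + 0.0546444 = 0.443511
Responsibility of Type 2: 0.388867 / 0.443511 ≈ 0.877

0.877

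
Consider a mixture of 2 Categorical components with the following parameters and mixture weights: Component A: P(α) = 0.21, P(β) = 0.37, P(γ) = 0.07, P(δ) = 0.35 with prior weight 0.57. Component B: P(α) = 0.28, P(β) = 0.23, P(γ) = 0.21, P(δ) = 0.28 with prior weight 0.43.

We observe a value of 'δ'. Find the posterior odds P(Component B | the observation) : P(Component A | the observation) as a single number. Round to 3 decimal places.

The posterior odds equal the prior odds times the likelihood ratio: (π_i/π_j)·(f_i(x)/f_j(x)).
Categorical probabilities:
  f_A = P(δ | comp) = 0.35
  f_B = P(δ | comp) = 0.28
0.1204 / 0.1995 ≈ 0.604

0.604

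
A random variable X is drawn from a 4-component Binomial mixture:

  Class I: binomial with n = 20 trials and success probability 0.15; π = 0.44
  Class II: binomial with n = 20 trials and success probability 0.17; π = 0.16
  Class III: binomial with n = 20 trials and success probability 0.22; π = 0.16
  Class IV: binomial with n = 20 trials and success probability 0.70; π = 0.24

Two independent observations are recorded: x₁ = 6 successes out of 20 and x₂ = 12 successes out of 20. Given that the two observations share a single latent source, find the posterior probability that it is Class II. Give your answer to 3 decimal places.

0.016

By Bayes' theorem, P(k | x) = π_k f_k(x) / Σ_j π_j f_j(x).
Since both observations come from the same component, the likelihood for component k is f_k(x₁)·f_k(x₂).
  f_I = [C(20,6)·0.15^6·0.85^14 = 38760·1.13906e-05·0.10277 = 0.0453729] × [4.45362e-06] = 2.02074e-07
  f_II = [C(20,6)·0.17^6·0.83^14 = 38760·2.41376e-05·0.0736365 = 0.0688923] × [1.65302e-05] = 1.13881e-06
  f_III = [C(20,6)·0.22^6·0.78^14 = 38760·0.00011338·0.0308549 = 0.135595] × [0.000221869] = 3.00843e-05
  f_IV = [C(20,6)·0.70^6·0.30^14 = 38760·0.117649·4.78297e-08 = 0.000218107] × [0.114397] = 2.49507e-05
Multiply by the mixture weights:
  π_I·f_I = 0.44 × 2.02074e-07 = 8.89125e-08
  π_II·f_II = 0.16 × 1.13881e-06 = 1.82209e-07
  π_III·f_III = 0.16 × 3.00843e-05 = 4.81349e-06
  π_IV·f_IV = 0.24 × 2.49507e-05 = 5.98817e-06
Sum: 8.89125e-08 + 1.82209e-07 + 4.81349e-06 + 5.98817e-06 = 1.10728e-05
Responsibility of Class II: 1.82209e-07 / 1.10728e-05 ≈ 0.016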